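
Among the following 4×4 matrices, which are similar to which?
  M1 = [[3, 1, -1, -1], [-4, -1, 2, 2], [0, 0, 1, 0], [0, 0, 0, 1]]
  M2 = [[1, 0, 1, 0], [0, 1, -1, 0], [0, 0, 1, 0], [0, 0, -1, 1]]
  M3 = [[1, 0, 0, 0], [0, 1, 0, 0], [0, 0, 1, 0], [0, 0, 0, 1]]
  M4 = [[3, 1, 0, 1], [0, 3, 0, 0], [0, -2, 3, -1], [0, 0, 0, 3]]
3 classes: {M1, M2}, {M3}, {M4}

Characteristic polynomials: χ_{M1} = (x - 1)^4, χ_{M2} = (x - 1)^4, χ_{M3} = (x - 1)^4, χ_{M4} = (x - 3)^4.

{M1, M2}: invariant factors x - 1, x - 1, (x - 1)^2.

{M3}: invariant factors x - 1, x - 1, x - 1, x - 1.

{M4}: invariant factors (x - 3)^2, (x - 3)^2.

Matrices are similar if and only if their invariant-factor lists agree; the partition into similarity classes is {M1, M2}, {M3}, {M4}.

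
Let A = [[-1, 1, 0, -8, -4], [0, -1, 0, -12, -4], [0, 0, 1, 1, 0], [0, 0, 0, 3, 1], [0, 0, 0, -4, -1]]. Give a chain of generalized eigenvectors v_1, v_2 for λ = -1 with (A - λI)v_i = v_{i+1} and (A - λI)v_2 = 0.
v_1 = [[0, 1, 0, 0, 0]]^T, v_2 = [[1, 0, 0, 0, 0]]^T

We seek v_1 ∈ ker((A + I)^2) \ ker(A + I), then set v_{i+1} = (A + I) v_i.

One such chain is v_1 = [[0, 1, 0, 0, 0]]^T, v_2 = [[1, 0, 0, 0, 0]]^T. Check: (A + I) v_2 = [[0, 0, 0, 0, 0]]^T = 0.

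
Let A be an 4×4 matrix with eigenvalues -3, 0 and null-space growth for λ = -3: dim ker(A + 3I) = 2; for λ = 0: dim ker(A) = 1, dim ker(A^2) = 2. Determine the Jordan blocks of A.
λ = -3: successive nullity increments [2] count blocks of size ≥ k; block sizes are [1, 1].
λ = 0: successive nullity increments [1, 1] count blocks of size ≥ k; block sizes are [2].

Jordan blocks: (-3, 1), (-3, 1), (0, 2)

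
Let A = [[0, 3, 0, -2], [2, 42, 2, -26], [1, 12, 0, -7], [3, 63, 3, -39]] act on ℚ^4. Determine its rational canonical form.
R = [[0, 0, 0, 0], [1, 0, 0, 0], [0, 1, 0, 3], [0, 0, 1, 3]]

The invariant factors of A (the non-unit diagonal entries of the Smith normal form of xI - A over ℚ[x]) are x^2(x^2 - 3x - 3), each dividing the next. The characteristic polynomial is their product, x^2(x^2 - 3x - 3).

The rational canonical form is the block-diagonal matrix of companion matrices C(f_i):
R = [[0, 0, 0, 0], [1, 0, 0, 0], [0, 1, 0, 3], [0, 0, 1, 3]].

Note the characteristic polynomial does not split into linear factors over ℚ, so A has no Jordan form over ℚ; the rational canonical form exists over any field.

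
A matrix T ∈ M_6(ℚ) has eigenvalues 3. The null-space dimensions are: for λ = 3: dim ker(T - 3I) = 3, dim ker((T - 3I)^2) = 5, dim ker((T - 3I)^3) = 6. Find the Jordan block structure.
λ = 3: successive nullity increments [3, 2, 1] count blocks of size ≥ k; block sizes are [3, 2, 1].

Jordan blocks: (3, 3), (3, 2), (3, 1)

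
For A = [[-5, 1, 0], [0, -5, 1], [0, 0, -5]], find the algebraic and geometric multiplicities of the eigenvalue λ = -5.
The characteristic polynomial is (x + 5)^3, so the factor x + 5 appears with exponent 3: the algebraic multiplicity is 3.

rank(A + 5I) = 2, so the eigenspace has dimension 3 - 2 = 1: the geometric multiplicity is 1.

Since 1 < 3, A is not diagonalizable.

algebraic multiplicity 3, geometric multiplicity 1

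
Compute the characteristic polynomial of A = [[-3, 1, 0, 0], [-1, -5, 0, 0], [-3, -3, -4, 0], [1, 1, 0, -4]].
χ_A(x) = (x + 4)^4

xI - A = [[x + 3, -1, 0, 0], [1, x + 5, 0, 0], [3, 3, x + 4, 0], [-1, -1, 0, x + 4]].

Expanding det(xI - A) along the first row:
det(xI - A) = + (x + 3)·det([[x + 5, 0, 0], [3, x + 4, 0], [-1, 0, x + 4]]) - (-1)·det([[1, 0, 0], [3, x + 4, 0], [-1, 0, x + 4]]) + (0)·det([[1, x + 5, 0], [3, 3, 0], [-1, -1, x + 4]]) - (0)·det([[1, x + 5, 0], [3, 3, x + 4], [-1, -1, 0]]).

Evaluating gives χ_A(x) = x^4 + 16x^3 + 96x^2 + 256x + 256 = (x + 4)^4.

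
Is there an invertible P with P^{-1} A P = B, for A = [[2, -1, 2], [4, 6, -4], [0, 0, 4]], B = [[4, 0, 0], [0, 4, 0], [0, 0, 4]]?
Both have characteristic polynomial (x - 4)^3, but the minimal polynomial of A is (x - 4)^2 while the minimal polynomial of B is x - 4. The minimal polynomial is a similarity invariant, so A and B are not similar.

No.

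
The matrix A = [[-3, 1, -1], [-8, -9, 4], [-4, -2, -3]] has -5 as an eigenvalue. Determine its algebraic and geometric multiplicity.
algebraic multiplicity 3, geometric multiplicity 2

The characteristic polynomial is (x + 5)^3, so the factor x + 5 appears with exponent 3: the algebraic multiplicity is 3.

rank(A + 5I) = 1, so the eigenspace has dimension 3 - 1 = 2: the geometric multiplicity is 2.

Since 2 < 3, A is not diagonalizable.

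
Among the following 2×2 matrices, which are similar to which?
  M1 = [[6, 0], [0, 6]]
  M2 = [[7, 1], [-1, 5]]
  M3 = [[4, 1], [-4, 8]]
Characteristic polynomials: χ_{M1} = (x - 6)^2, χ_{M2} = (x - 6)^2, χ_{M3} = (x - 6)^2.

{M1}: invariant factors x - 6, x - 6.

{M2, M3}: invariant factors (x - 6)^2.

Matrices are similar if and only if their invariant-factor lists agree; the partition into similarity classes is {M1}, {M2, M3}.

2 classes: {M1}, {M2, M3}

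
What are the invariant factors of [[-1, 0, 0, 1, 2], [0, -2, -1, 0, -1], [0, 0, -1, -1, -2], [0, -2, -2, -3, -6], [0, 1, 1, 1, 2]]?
The Jordan structure of A has elementary divisors (x + 1)^2, (x + 1)^2, (x + 1). Arranging the block sizes at each eigenvalue in decreasing order and taking row products gives the invariant factors.

Invariant factors (smallest first, each dividing the next): x + 1, (x + 1)^2, (x + 1)^2.

Check: the last factor (x + 1)^2 is the minimal polynomial, and the product (x + 1)^5 is the characteristic polynomial.

x + 1, (x + 1)^2, (x + 1)^2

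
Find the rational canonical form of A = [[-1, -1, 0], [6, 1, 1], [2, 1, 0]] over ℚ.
R = [[0, 0, -1], [1, 0, -4], [0, 1, 0]]

The invariant factors of A (the non-unit diagonal entries of the Smith normal form of xI - A over ℚ[x]) are x^3 + 4x + 1, each dividing the next. The characteristic polynomial is their product, x^3 + 4x + 1.

The rational canonical form is the block-diagonal matrix of companion matrices C(f_i):
R = [[0, 0, -1], [1, 0, -4], [0, 1, 0]].

Note the characteristic polynomial does not split into linear factors over ℚ, so A has no Jordan form over ℚ; the rational canonical form exists over any field.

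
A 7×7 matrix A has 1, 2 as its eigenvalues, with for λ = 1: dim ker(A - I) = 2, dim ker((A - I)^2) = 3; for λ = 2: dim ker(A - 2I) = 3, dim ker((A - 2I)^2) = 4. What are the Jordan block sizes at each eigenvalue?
λ = 1: successive nullity increments [2, 1] count blocks of size ≥ k; block sizes are [2, 1].
λ = 2: successive nullity increments [3, 1] count blocks of size ≥ k; block sizes are [2, 1, 1].

Jordan blocks: (1, 2), (1, 1), (2, 2), (2, 1), (2, 1)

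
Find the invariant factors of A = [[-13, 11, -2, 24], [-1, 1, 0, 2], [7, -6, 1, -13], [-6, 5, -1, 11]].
x^2, x^2

The Jordan structure of A has elementary divisors x^2, x^2. Arranging the block sizes at each eigenvalue in decreasing order and taking row products gives the invariant factors.

Invariant factors (smallest first, each dividing the next): x^2, x^2.

Check: the last factor x^2 is the minimal polynomial, and the product x^4 is the characteristic polynomial.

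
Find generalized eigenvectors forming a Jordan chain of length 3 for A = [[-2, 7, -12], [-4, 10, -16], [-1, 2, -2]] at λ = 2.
v_1 = [[2, 3, 1]]^T, v_2 = [[1, 0, 0]]^T, v_3 = [[-4, -4, -1]]^T

We seek v_1 ∈ ker((A - 2I)^3) \ ker((A - 2I)^2), then set v_{i+1} = (A - 2I) v_i.

One such chain is v_1 = [[2, 3, 1]]^T, v_2 = [[1, 0, 0]]^T, v_3 = [[-4, -4, -1]]^T. Check: (A - 2I) v_3 = [[0, 0, 0]]^T = 0.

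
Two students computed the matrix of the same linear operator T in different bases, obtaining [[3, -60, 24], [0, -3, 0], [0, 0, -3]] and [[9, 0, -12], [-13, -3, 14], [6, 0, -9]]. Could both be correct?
Both have characteristic polynomial (x - 3)(x + 3)^2, but the minimal polynomial of A is (x - 3)(x + 3) while the minimal polynomial of B is (x - 3)(x + 3)^2. The minimal polynomial is a similarity invariant, so A and B are not similar.

No.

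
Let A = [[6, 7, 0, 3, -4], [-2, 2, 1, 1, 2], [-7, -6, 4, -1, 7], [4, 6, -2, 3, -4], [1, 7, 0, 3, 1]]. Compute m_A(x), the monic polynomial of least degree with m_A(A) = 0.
The characteristic polynomial factors as (x - 5)^2(x - 2)^3. The minimal polynomial is ∏(x - λ)^{k_λ} where k_λ is the size of the largest Jordan block at λ.

For λ = 2: rank(A - 2I) = 4, and the largest Jordan block has size 3 (the smallest k with rank((A - 2I)^k) = rank((A - 2I)^(k+1))).
For λ = 5: rank(A - 5I) = 3, and the largest Jordan block has size 1 (the smallest k with rank((A - 5I)^k) = rank((A - 5I)^(k+1))).

So m_A(x) = (x - 5)(x - 2)^3.

m_A(x) = (x - 5)(x - 2)^3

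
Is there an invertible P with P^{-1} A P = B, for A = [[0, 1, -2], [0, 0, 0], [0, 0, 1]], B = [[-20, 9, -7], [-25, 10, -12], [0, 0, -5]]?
No.

trace(A) = 1 but trace(B) = -15. The trace is a similarity invariant, so A and B are not similar.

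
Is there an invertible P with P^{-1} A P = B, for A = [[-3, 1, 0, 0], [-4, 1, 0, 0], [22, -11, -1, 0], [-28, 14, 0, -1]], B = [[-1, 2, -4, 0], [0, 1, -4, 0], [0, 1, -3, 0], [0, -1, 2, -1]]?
Yes.

Two matrices over a field are similar if and only if they have the same invariant factors.

Both A and B have characteristic polynomial (x + 1)^4 and minimal polynomial (x + 1)^2. Computing further, both have invariant factors x + 1, x + 1, (x + 1)^2. Hence A and B are similar.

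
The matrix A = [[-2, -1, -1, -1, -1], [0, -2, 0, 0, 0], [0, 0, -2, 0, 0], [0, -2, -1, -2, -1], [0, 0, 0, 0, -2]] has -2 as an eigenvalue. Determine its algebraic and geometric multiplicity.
algebraic multiplicity 5, geometric multiplicity 3

The characteristic polynomial is (x + 2)^5, so the factor x + 2 appears with exponent 5: the algebraic multiplicity is 5.

rank(A + 2I) = 2, so the eigenspace has dimension 5 - 2 = 3: the geometric multiplicity is 3.

Since 3 < 5, A is not diagonalizable.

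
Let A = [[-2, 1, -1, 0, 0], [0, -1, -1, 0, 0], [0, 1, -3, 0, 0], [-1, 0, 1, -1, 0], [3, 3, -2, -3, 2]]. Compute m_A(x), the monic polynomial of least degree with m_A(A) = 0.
m_A(x) = (x - 2)(x + 1)(x + 2)^2

The characteristic polynomial factors as (x - 2)(x + 1)(x + 2)^3. The minimal polynomial is ∏(x - λ)^{k_λ} where k_λ is the size of the largest Jordan block at λ.

For λ = -2: rank(A + 2I) = 3, and the largest Jordan block has size 2 (the smallest k with rank((A + 2I)^k) = rank((A + 2I)^(k+1))).
For λ = -1: rank(A + I) = 4, and the largest Jordan block has size 1 (the smallest k with rank((A + I)^k) = rank((A + I)^(k+1))).
For λ = 2: rank(A - 2I) = 4, and the largest Jordan block has size 1 (the smallest k with rank((A - 2I)^k) = rank((A - 2I)^(k+1))).

So m_A(x) = (x - 2)(x + 1)(x + 2)^2.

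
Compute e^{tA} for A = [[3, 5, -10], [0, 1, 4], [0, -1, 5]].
A has Jordan form J = [[3, 1, 0], [0, 3, 0], [0, 0, 3]] with A = PJP^{-1}, so e^{tA} = P e^{tJ} P^{-1}.

For a Jordan block J_k(λ), e^{tJ_k(λ)} = e^{λt} · (I + tN + t^2 N^2/2! + ... + t^{k-1} N^{k-1}/(k-1)!) where N is the nilpotent superdiagonal part.

Assembling the blocks and conjugating back gives the entries of e^{tA} as shown above.

e^{tA} = [[e^{3*t}, 5*t*e^{3*t}, -10*t*e^{3*t}], [0, (1 - 2*t)*e^{3*t}, 4*t*e^{3*t}], [0, -t*e^{3*t}, (2*t + 1)*e^{3*t}]]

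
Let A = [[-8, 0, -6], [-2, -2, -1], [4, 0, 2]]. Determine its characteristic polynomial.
χ_A(x) = (x + 2)^2(x + 4)

xI - A = [[x + 8, 0, 6], [2, x + 2, 1], [-4, 0, x - 2]].

Expanding det(xI - A) along the first row:
det(xI - A) = + (x + 8)·det([[x + 2, 1], [0, x - 2]]) - (0)·det([[2, 1], [-4, x - 2]]) + (6)·det([[2, x + 2], [-4, 0]]).

Evaluating gives χ_A(x) = x^3 + 8x^2 + 20x + 16 = (x + 2)^2(x + 4).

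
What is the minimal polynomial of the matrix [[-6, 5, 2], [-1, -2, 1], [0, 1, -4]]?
m_A(x) = (x + 4)^3

The characteristic polynomial factors as (x + 4)^3. The minimal polynomial is ∏(x - λ)^{k_λ} where k_λ is the size of the largest Jordan block at λ.

For λ = -4: rank(A + 4I) = 2, and the largest Jordan block has size 3 (the smallest k with rank((A + 4I)^k) = rank((A + 4I)^(k+1))).

So m_A(x) = (x + 4)^3.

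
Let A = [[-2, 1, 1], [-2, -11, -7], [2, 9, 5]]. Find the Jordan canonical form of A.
The characteristic polynomial is det(xI - A) = (x + 2)^2(x + 4), so the eigenvalues are -4 (algebraic multiplicity 1), -2 (algebraic multiplicity 2).

For λ = -4: algebraic multiplicity 1 gives one 1×1 block.

For λ = -2: rank(A + 2I) = 2, rank((A + 2I)^2) = 1. The eigenspace has dimension 3 - 2 = 1, so there is 1 Jordan block; the rank sequence gives block sizes [2].

Assembling the blocks gives the Jordan form J above.

J = [[-4, 0, 0], [0, -2, 1], [0, 0, -2]]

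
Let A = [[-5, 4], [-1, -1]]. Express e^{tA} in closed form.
e^{tA} = [[(1 - 2*t)*e^{-3*t}, 4*t*e^{-3*t}], [-t*e^{-3*t}, (2*t + 1)*e^{-3*t}]]

A has Jordan form J = [[-3, 1], [0, -3]] with A = PJP^{-1}, so e^{tA} = P e^{tJ} P^{-1}.

For a Jordan block J_k(λ), e^{tJ_k(λ)} = e^{λt} · (I + tN + t^2 N^2/2! + ... + t^{k-1} N^{k-1}/(k-1)!) where N is the nilpotent superdiagonal part.

Assembling the blocks and conjugating back gives the entries of e^{tA} as shown above.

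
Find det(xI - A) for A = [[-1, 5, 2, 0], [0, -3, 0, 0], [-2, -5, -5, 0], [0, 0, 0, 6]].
xI - A = [[x + 1, -5, -2, 0], [0, x + 3, 0, 0], [2, 5, x + 5, 0], [0, 0, 0, x - 6]].

Expanding det(xI - A) along the first row:
det(xI - A) = + (x + 1)·det([[x + 3, 0, 0], [5, x + 5, 0], [0, 0, x - 6]]) - (-5)·det([[0, 0, 0], [2, x + 5, 0], [0, 0, x - 6]]) + (-2)·det([[0, x + 3, 0], [2, 5, 0], [0, 0, x - 6]]) - (0)·det([[0, x + 3, 0], [2, 5, x + 5], [0, 0, 0]]).

Evaluating gives χ_A(x) = x^4 + 3x^3 - 27x^2 - 135x - 162 = (x - 6)(x + 3)^3.

χ_A(x) = (x - 6)(x + 3)^3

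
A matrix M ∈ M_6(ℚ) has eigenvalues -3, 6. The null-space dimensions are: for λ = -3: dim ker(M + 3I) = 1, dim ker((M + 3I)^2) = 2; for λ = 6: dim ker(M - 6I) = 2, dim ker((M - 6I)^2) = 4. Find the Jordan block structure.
λ = -3: successive nullity increments [1, 1] count blocks of size ≥ k; block sizes are [2].
λ = 6: successive nullity increments [2, 2] count blocks of size ≥ k; block sizes are [2, 2].

Jordan blocks: (-3, 2), (6, 2), (6, 2)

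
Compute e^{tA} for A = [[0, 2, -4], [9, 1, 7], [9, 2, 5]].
A has Jordan form J = [[0, 0, 0], [0, 3, 1], [0, 0, 3]] with A = PJP^{-1}, so e^{tA} = P e^{tJ} P^{-1}.

For a Jordan block J_k(λ), e^{tJ_k(λ)} = e^{λt} · (I + tN + t^2 N^2/2! + ... + t^{k-1} N^{k-1}/(k-1)!) where N is the nilpotent superdiagonal part.

Assembling the blocks and conjugating back gives the entries of e^{tA} as shown above.

e^{tA} = [[-6*t*e^{3*t} + 2*e^{3*t} - 1, -4*t*e^{3*t} + 2*e^{3*t} - 2, 2*t*e^{3*t} - 2*e^{3*t} + 2], [15*t*e^{3*t} - 2*e^{3*t} + 2, 10*t*e^{3*t} - 3*e^{3*t} + 4, -5*t*e^{3*t} + 4*e^{3*t} - 4], [12*t*e^{3*t} - e^{3*t} + 1, 8*t*e^{3*t} - 2*e^{3*t} + 2, -4*t*e^{3*t} + 3*e^{3*t} - 2]]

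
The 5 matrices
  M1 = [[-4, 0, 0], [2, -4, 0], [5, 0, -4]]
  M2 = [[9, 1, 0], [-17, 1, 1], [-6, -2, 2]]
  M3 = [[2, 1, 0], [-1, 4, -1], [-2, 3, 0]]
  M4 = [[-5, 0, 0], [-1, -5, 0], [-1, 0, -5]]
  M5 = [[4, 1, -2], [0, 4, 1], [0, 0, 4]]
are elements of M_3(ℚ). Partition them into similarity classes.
Characteristic polynomials: χ_{M1} = (x + 4)^3, χ_{M2} = (x - 4)^3, χ_{M3} = (x - 2)^3, χ_{M4} = (x + 5)^3, χ_{M5} = (x - 4)^3.

{M1}: invariant factors x + 4, (x + 4)^2.

{M2, M5}: invariant factors (x - 4)^3.

{M3}: invariant factors (x - 2)^3.

{M4}: invariant factors x + 5, (x + 5)^2.

Matrices are similar if and only if their invariant-factor lists agree; the partition into similarity classes is {M1}, {M2, M5}, {M3}, {M4}.

4 classes: {M1}, {M2, M5}, {M3}, {M4}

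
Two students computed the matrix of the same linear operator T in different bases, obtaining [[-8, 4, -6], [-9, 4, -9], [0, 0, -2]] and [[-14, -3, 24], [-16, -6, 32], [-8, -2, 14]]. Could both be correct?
Two matrices over a field are similar if and only if they have the same invariant factors.

Both A and B have characteristic polynomial (x + 2)^3 and minimal polynomial (x + 2)^2. Computing further, both have invariant factors x + 2, (x + 2)^2. Hence A and B are similar.

Yes.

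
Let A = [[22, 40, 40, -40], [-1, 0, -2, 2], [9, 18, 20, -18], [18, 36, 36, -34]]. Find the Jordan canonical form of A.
J = [[2, 1, 0, 0], [0, 2, 0, 0], [0, 0, 2, 0], [0, 0, 0, 2]]

The characteristic polynomial is det(xI - A) = (x - 2)^4, so the eigenvalues are 2 (algebraic multiplicity 4).

For λ = 2: rank(A - 2I) = 1, rank((A - 2I)^2) = 0. The eigenspace has dimension 4 - 1 = 3, so there are 3 Jordan blocks; the rank sequence gives block sizes [2, 1, 1].

Assembling the blocks gives the Jordan form J above.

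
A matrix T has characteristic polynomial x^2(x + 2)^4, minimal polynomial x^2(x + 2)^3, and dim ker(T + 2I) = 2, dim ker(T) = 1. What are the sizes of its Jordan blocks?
λ = -2: algebraic multiplicity 4 (exponent in χ_T), largest block size 3 (exponent in m_T), 2 blocks (geometric multiplicity). These force block sizes [3, 1].
λ = 0: algebraic multiplicity 2 (exponent in χ_T), largest block size 2 (exponent in m_T), 1 block (geometric multiplicity). This forces block sizes [2].

Jordan blocks: (-2, 3), (-2, 1), (0, 2)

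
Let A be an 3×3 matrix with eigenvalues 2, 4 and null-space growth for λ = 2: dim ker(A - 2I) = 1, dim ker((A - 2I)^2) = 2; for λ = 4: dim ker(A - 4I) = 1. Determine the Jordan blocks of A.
Jordan blocks: (2, 2), (4, 1)

λ = 2: successive nullity increments [1, 1] count blocks of size ≥ k; block sizes are [2].
λ = 4: successive nullity increments [1] count blocks of size ≥ k; block sizes are [1].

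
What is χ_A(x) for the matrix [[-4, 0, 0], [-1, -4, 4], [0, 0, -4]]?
xI - A = [[x + 4, 0, 0], [1, x + 4, -4], [0, 0, x + 4]].

Expanding det(xI - A) along the first row:
det(xI - A) = + (x + 4)·det([[x + 4, -4], [0, x + 4]]) - (0)·det([[1, -4], [0, x + 4]]) + (0)·det([[1, x + 4], [0, 0]]).

Evaluating gives χ_A(x) = x^3 + 12x^2 + 48x + 64 = (x + 4)^3.

χ_A(x) = (x + 4)^3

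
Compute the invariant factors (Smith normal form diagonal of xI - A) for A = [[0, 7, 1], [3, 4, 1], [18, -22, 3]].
The Jordan structure of A has elementary divisors (x + 3), (x - 5)^2. Arranging the block sizes at each eigenvalue in decreasing order and taking row products gives the invariant factors.

Invariant factors (smallest first, each dividing the next): (x - 5)^2(x + 3).

Check: the last factor (x - 5)^2(x + 3) is the minimal polynomial, and the product (x - 5)^2(x + 3) is the characteristic polynomial.

(x - 5)^2(x + 3)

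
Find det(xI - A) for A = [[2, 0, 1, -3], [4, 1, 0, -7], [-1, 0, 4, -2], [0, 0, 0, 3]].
χ_A(x) = (x - 3)^3(x - 1)

xI - A = [[x - 2, 0, -1, 3], [-4, x - 1, 0, 7], [1, 0, x - 4, 2], [0, 0, 0, x - 3]].

Expanding det(xI - A) along the first row:
det(xI - A) = + (x - 2)·det([[x - 1, 0, 7], [0, x - 4, 2], [0, 0, x - 3]]) - (0)·det([[-4, 0, 7], [1, x - 4, 2], [0, 0, x - 3]]) + (-1)·det([[-4, x - 1, 7], [1, 0, 2], [0, 0, x - 3]]) - (3)·det([[-4, x - 1, 0], [1, 0, x - 4], [0, 0, 0]]).

Evaluating gives χ_A(x) = x^4 - 10x^3 + 36x^2 - 54x + 27 = (x - 3)^3(x - 1).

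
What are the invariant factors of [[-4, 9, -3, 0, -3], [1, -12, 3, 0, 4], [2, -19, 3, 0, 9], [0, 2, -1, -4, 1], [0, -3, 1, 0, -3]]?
The Jordan structure of A has elementary divisors (x + 4)^3, (x + 4)^2. Arranging the block sizes at each eigenvalue in decreasing order and taking row products gives the invariant factors.

Invariant factors (smallest first, each dividing the next): (x + 4)^2, (x + 4)^3.

Check: the last factor (x + 4)^3 is the minimal polynomial, and the product (x + 4)^5 is the characteristic polynomial.

(x + 4)^2, (x + 4)^3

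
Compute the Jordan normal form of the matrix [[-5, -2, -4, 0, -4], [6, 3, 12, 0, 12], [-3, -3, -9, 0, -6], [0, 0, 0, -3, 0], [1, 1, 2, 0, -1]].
The characteristic polynomial is det(xI - A) = (x + 3)^5, so the eigenvalues are -3 (algebraic multiplicity 5).

For λ = -3: rank(A + 3I) = 1, rank((A + 3I)^2) = 0. The eigenspace has dimension 5 - 1 = 4, so there are 4 Jordan blocks; the rank sequence gives block sizes [2, 1, 1, 1].

Assembling the blocks gives the Jordan form J above.

J = [[-3, 1, 0, 0, 0], [0, -3, 0, 0, 0], [0, 0, -3, 0, 0], [0, 0, 0, -3, 0], [0, 0, 0, 0, -3]]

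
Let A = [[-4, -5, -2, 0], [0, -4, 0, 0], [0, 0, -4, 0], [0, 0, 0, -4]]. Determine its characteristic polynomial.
xI - A = [[x + 4, 5, 2, 0], [0, x + 4, 0, 0], [0, 0, x + 4, 0], [0, 0, 0, x + 4]].

Expanding det(xI - A) along the first row:
det(xI - A) = + (x + 4)·det([[x + 4, 0, 0], [0, x + 4, 0], [0, 0, x + 4]]) - (5)·det([[0, 0, 0], [0, x + 4, 0], [0, 0, x + 4]]) + (2)·det([[0, x + 4, 0], [0, 0, 0], [0, 0, x + 4]]) - (0)·det([[0, x + 4, 0], [0, 0, x + 4], [0, 0, 0]]).

Evaluating gives χ_A(x) = x^4 + 16x^3 + 96x^2 + 256x + 256 = (x + 4)^4.

χ_A(x) = (x + 4)^4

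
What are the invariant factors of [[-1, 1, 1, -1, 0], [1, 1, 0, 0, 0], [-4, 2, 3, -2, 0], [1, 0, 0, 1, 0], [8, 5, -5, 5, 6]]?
x - 1, (x - 6)(x - 1)^3

The Jordan structure of A has elementary divisors (x - 1)^3, (x - 1), (x - 6). Arranging the block sizes at each eigenvalue in decreasing order and taking row products gives the invariant factors.

Invariant factors (smallest first, each dividing the next): x - 1, (x - 6)(x - 1)^3.

Check: the last factor (x - 6)(x - 1)^3 is the minimal polynomial, and the product (x - 6)(x - 1)^4 is the characteristic polynomial.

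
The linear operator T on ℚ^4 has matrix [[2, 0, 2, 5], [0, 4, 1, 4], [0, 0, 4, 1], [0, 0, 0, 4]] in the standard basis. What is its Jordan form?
J = [[2, 0, 0, 0], [0, 4, 1, 0], [0, 0, 4, 1], [0, 0, 0, 4]]

The characteristic polynomial is det(xI - A) = (x - 4)^3(x - 2), so the eigenvalues are 2 (algebraic multiplicity 1), 4 (algebraic multiplicity 3).

For λ = 2: algebraic multiplicity 1 gives one 1×1 block.

For λ = 4: rank(A - 4I) = 3, rank((A - 4I)^2) = 2, rank((A - 4I)^3) = 1. The eigenspace has dimension 4 - 3 = 1, so there is 1 Jordan block; the rank sequence gives block sizes [3].

Assembling the blocks gives the Jordan form J above.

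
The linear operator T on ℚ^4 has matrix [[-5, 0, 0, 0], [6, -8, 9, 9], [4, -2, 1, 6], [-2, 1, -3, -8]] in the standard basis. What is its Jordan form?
J = [[-5, 1, 0, 0], [0, -5, 0, 0], [0, 0, -5, 0], [0, 0, 0, -5]]

The characteristic polynomial is det(xI - A) = (x + 5)^4, so the eigenvalues are -5 (algebraic multiplicity 4).

For λ = -5: rank(A + 5I) = 1, rank((A + 5I)^2) = 0. The eigenspace has dimension 4 - 1 = 3, so there are 3 Jordan blocks; the rank sequence gives block sizes [2, 1, 1].

Assembling the blocks gives the Jordan form J above.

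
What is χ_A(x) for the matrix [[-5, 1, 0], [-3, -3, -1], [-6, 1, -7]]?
xI - A = [[x + 5, -1, 0], [3, x + 3, 1], [6, -1, x + 7]].

Expanding det(xI - A) along the first row:
det(xI - A) = + (x + 5)·det([[x + 3, 1], [-1, x + 7]]) - (-1)·det([[3, 1], [6, x + 7]]) + (0)·det([[3, x + 3], [6, -1]]).

Evaluating gives χ_A(x) = x^3 + 15x^2 + 75x + 125 = (x + 5)^3.

χ_A(x) = (x + 5)^3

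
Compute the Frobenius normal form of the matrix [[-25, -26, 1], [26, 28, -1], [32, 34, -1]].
The invariant factors of A (the non-unit diagonal entries of the Smith normal form of xI - A over ℚ[x]) are (x - 6)(x^2 + 4x - 1), each dividing the next. The characteristic polynomial is their product, (x - 6)(x^2 + 4x - 1).

The rational canonical form is the block-diagonal matrix of companion matrices C(f_i):
R = [[0, 0, -6], [1, 0, 25], [0, 1, 2]].

Note the characteristic polynomial does not split into linear factors over ℚ, so A has no Jordan form over ℚ; the rational canonical form exists over any field.

R = [[0, 0, -6], [1, 0, 25], [0, 1, 2]]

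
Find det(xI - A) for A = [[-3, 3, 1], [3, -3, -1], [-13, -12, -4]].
xI - A = [[x + 3, -3, -1], [-3, x + 3, 1], [13, 12, x + 4]].

Expanding det(xI - A) along the first row:
det(xI - A) = + (x + 3)·det([[x + 3, 1], [12, x + 4]]) - (-3)·det([[-3, 1], [13, x + 4]]) + (-1)·det([[-3, x + 3], [13, 12]]).

Evaluating gives χ_A(x) = x^3 + 10x^2 + 25x = x(x + 5)^2.

χ_A(x) = x(x + 5)^2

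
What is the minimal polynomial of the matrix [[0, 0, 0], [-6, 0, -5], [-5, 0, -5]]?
The characteristic polynomial factors as x^2(x + 5). The minimal polynomial is ∏(x - λ)^{k_λ} where k_λ is the size of the largest Jordan block at λ.

For λ = -5: rank(A + 5I) = 2, and the largest Jordan block has size 1 (the smallest k with rank((A + 5I)^k) = rank((A + 5I)^(k+1))).
For λ = 0: rank(A) = 2, and the largest Jordan block has size 2 (the smallest k with rank(A^k) = rank(A^(k+1))).

So m_A(x) = x^2(x + 5).

m_A(x) = x^2(x + 5)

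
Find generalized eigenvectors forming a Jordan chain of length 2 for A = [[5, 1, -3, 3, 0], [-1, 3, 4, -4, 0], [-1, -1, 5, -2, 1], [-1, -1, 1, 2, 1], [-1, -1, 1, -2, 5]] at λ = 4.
v_1 = [[0, 1, 0, 0, 1]]^T, v_2 = [[1, -1, 0, 0, 0]]^T

We seek v_1 ∈ ker((A - 4I)^2) \ ker(A - 4I), then set v_{i+1} = (A - 4I) v_i.

One such chain is v_1 = [[0, 1, 0, 0, 1]]^T, v_2 = [[1, -1, 0, 0, 0]]^T. Check: (A - 4I) v_2 = [[0, 0, 0, 0, 0]]^T = 0.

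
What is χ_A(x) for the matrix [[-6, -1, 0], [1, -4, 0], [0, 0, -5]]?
xI - A = [[x + 6, 1, 0], [-1, x + 4, 0], [0, 0, x + 5]].

Expanding det(xI - A) along the first row:
det(xI - A) = + (x + 6)·det([[x + 4, 0], [0, x + 5]]) - (1)·det([[-1, 0], [0, x + 5]]) + (0)·det([[-1, x + 4], [0, 0]]).

Evaluating gives χ_A(x) = x^3 + 15x^2 + 75x + 125 = (x + 5)^3.

χ_A(x) = (x + 5)^3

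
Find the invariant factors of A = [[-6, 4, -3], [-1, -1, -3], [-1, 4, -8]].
x + 5, (x + 5)^2

The Jordan structure of A has elementary divisors (x + 5)^2, (x + 5). Arranging the block sizes at each eigenvalue in decreasing order and taking row products gives the invariant factors.

Invariant factors (smallest first, each dividing the next): x + 5, (x + 5)^2.

Check: the last factor (x + 5)^2 is the minimal polynomial, and the product (x + 5)^3 is the characteristic polynomial.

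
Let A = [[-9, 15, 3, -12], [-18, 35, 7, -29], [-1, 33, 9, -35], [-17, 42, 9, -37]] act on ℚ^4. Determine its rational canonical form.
The invariant factors of A (the non-unit diagonal entries of the Smith normal form of xI - A over ℚ[x]) are x^2 + x - 3, x^2 + x - 3, each dividing the next. The characteristic polynomial is their product, (x^2 + x - 3)^2.

The rational canonical form is the block-diagonal matrix of companion matrices C(f_i):
R = [[0, 3, 0, 0], [1, -1, 0, 0], [0, 0, 0, 3], [0, 0, 1, -1]].

Note the characteristic polynomial does not split into linear factors over ℚ, so A has no Jordan form over ℚ; the rational canonical form exists over any field.

R = [[0, 3, 0, 0], [1, -1, 0, 0], [0, 0, 0, 3], [0, 0, 1, -1]]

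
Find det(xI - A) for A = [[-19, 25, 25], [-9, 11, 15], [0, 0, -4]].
χ_A(x) = (x + 4)^3

xI - A = [[x + 19, -25, -25], [9, x - 11, -15], [0, 0, x + 4]].

Expanding det(xI - A) along the first row:
det(xI - A) = + (x + 19)·det([[x - 11, -15], [0, x + 4]]) - (-25)·det([[9, -15], [0, x + 4]]) + (-25)·det([[9, x - 11], [0, 0]]).

Evaluating gives χ_A(x) = x^3 + 12x^2 + 48x + 64 = (x + 4)^3.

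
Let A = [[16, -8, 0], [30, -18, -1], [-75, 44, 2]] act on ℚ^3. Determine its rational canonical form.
R = [[0, 0, 8], [1, 0, 8], [0, 1, 0]]

The invariant factors of A (the non-unit diagonal entries of the Smith normal form of xI - A over ℚ[x]) are (x + 2)(x^2 - 2x - 4), each dividing the next. The characteristic polynomial is their product, (x + 2)(x^2 - 2x - 4).

The rational canonical form is the block-diagonal matrix of companion matrices C(f_i):
R = [[0, 0, 8], [1, 0, 8], [0, 1, 0]].

Note the characteristic polynomial does not split into linear factors over ℚ, so A has no Jordan form over ℚ; the rational canonical form exists over any field.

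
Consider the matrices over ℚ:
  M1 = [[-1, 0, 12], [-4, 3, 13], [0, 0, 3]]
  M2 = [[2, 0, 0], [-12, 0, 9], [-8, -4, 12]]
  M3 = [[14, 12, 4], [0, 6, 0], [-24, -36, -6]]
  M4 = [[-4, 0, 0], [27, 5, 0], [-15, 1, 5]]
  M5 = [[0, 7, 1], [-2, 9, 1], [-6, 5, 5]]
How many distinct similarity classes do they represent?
Characteristic polynomials: χ_{M1} = (x - 3)^2(x + 1), χ_{M2} = (x - 6)^2(x - 2), χ_{M3} = (x - 6)^2(x - 2), χ_{M4} = (x - 5)^2(x + 4), χ_{M5} = (x - 6)^2(x - 2).

{M1}: invariant factors (x - 3)^2(x + 1).

{M2, M5}: invariant factors (x - 6)^2(x - 2).

{M3}: invariant factors x - 6, (x - 6)(x - 2).

{M4}: invariant factors (x - 5)^2(x + 4).

Matrices are similar if and only if their invariant-factor lists agree; the partition into similarity classes is {M1}, {M2, M5}, {M3}, {M4}.

4 classes: {M1}, {M2, M5}, {M3}, {M4}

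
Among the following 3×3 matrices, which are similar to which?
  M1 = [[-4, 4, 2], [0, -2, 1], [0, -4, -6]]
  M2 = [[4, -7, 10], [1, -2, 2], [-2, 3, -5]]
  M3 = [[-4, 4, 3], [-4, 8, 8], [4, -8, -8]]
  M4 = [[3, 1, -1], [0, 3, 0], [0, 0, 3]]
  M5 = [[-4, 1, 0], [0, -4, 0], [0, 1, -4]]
Characteristic polynomials: χ_{M1} = (x + 4)^3, χ_{M2} = (x + 1)^3, χ_{M3} = x(x + 2)^2, χ_{M4} = (x - 3)^3, χ_{M5} = (x + 4)^3.

{M1, M5}: invariant factors x + 4, (x + 4)^2.

{M2}: invariant factors (x + 1)^3.

{M3}: invariant factors x(x + 2)^2.

{M4}: invariant factors x - 3, (x - 3)^2.

Matrices are similar if and only if their invariant-factor lists agree; the partition into similarity classes is {M1, M5}, {M2}, {M3}, {M4}.

4 classes: {M1, M5}, {M2}, {M3}, {M4}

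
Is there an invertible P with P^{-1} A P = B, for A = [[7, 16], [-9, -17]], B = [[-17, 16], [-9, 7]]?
Yes.

Two matrices over a field are similar if and only if they have the same invariant factors.

Both A and B have characteristic polynomial (x + 5)^2 and minimal polynomial (x + 5)^2. Computing further, both have invariant factors (x + 5)^2. Hence A and B are similar.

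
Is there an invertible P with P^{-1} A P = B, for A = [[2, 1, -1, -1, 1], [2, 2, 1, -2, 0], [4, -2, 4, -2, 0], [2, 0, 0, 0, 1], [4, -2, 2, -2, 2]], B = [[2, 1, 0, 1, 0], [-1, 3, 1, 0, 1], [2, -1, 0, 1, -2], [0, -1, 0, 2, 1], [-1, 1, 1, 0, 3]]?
Two matrices over a field are similar if and only if they have the same invariant factors.

Both A and B have characteristic polynomial (x - 2)^5 and minimal polynomial (x - 2)^3. Computing further, both have invariant factors (x - 2)^2, (x - 2)^3. Hence A and B are similar.

Yes.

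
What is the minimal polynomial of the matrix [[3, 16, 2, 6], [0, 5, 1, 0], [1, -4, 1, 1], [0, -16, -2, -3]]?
m_A(x) = (x - 3)^3(x + 3)

The characteristic polynomial factors as (x - 3)^3(x + 3). The minimal polynomial is ∏(x - λ)^{k_λ} where k_λ is the size of the largest Jordan block at λ.

For λ = -3: rank(A + 3I) = 3, and the largest Jordan block has size 1 (the smallest k with rank((A + 3I)^k) = rank((A + 3I)^(k+1))).
For λ = 3: rank(A - 3I) = 3, and the largest Jordan block has size 3 (the smallest k with rank((A - 3I)^k) = rank((A - 3I)^(k+1))).

So m_A(x) = (x - 3)^3(x + 3).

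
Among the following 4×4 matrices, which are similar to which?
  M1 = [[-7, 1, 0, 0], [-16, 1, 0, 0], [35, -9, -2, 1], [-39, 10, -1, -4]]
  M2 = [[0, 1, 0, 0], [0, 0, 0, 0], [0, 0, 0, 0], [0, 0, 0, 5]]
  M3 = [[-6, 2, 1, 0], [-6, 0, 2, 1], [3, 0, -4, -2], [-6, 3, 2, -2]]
2 classes: {M1, M3}, {M2}

Characteristic polynomials: χ_{M1} = (x + 3)^4, χ_{M2} = x^3(x - 5), χ_{M3} = (x + 3)^4.

{M1, M3}: invariant factors (x + 3)^2, (x + 3)^2.

{M2}: invariant factors x, x^2(x - 5).

Matrices are similar if and only if their invariant-factor lists agree; the partition into similarity classes is {M1, M3}, {M2}.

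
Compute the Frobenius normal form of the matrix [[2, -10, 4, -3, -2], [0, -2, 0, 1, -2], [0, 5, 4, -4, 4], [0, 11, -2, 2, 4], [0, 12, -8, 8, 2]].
The invariant factors of A (the non-unit diagonal entries of the Smith normal form of xI - A over ℚ[x]) are x - 2, x - 2, (x - 3)(x - 2)(x + 1), each dividing the next. The characteristic polynomial is their product, (x - 3)(x - 2)^3(x + 1).

The rational canonical form is the block-diagonal matrix of companion matrices C(f_i):
R = [[2, 0, 0, 0, 0], [0, 2, 0, 0, 0], [0, 0, 0, 0, -6], [0, 0, 1, 0, -1], [0, 0, 0, 1, 4]].

R = [[2, 0, 0, 0, 0], [0, 2, 0, 0, 0], [0, 0, 0, 0, -6], [0, 0, 1, 0, -1], [0, 0, 0, 1, 4]]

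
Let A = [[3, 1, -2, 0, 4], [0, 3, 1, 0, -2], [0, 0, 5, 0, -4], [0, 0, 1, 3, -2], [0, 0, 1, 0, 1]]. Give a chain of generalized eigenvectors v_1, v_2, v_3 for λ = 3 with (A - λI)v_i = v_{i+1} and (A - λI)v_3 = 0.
v_1 = [[0, 1, 1, 0, 0]]^T, v_2 = [[-1, 1, 2, 1, 1]]^T, v_3 = [[1, 0, 0, 0, 0]]^T

We seek v_1 ∈ ker((A - 3I)^3) \ ker((A - 3I)^2), then set v_{i+1} = (A - 3I) v_i.

One such chain is v_1 = [[0, 1, 1, 0, 0]]^T, v_2 = [[-1, 1, 2, 1, 1]]^T, v_3 = [[1, 0, 0, 0, 0]]^T. Check: (A - 3I) v_3 = [[0, 0, 0, 0, 0]]^T = 0.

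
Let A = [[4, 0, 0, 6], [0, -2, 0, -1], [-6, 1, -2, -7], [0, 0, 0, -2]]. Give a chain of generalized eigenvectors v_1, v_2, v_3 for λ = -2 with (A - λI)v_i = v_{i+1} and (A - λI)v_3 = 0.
v_1 = [[1, 0, -1, -1]]^T, v_2 = [[0, 1, 1, 0]]^T, v_3 = [[0, 0, 1, 0]]^T

We seek v_1 ∈ ker((A + 2I)^3) \ ker((A + 2I)^2), then set v_{i+1} = (A + 2I) v_i.

One such chain is v_1 = [[1, 0, -1, -1]]^T, v_2 = [[0, 1, 1, 0]]^T, v_3 = [[0, 0, 1, 0]]^T. Check: (A + 2I) v_3 = [[0, 0, 0, 0]]^T = 0.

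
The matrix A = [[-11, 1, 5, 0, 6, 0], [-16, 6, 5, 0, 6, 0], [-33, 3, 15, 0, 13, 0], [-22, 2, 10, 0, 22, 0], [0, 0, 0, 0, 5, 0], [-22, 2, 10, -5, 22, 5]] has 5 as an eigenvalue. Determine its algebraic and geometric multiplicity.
algebraic multiplicity 4, geometric multiplicity 3

The characteristic polynomial is x^2(x - 5)^4, so the factor x - 5 appears with exponent 4: the algebraic multiplicity is 4.

rank(A - 5I) = 3, so the eigenspace has dimension 6 - 3 = 3: the geometric multiplicity is 3.

Since 3 < 4, A is not diagonalizable.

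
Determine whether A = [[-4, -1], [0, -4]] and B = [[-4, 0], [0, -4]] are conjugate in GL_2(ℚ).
Both have characteristic polynomial (x + 4)^2, but the minimal polynomial of A is (x + 4)^2 while the minimal polynomial of B is x + 4. The minimal polynomial is a similarity invariant, so A and B are not similar.

No.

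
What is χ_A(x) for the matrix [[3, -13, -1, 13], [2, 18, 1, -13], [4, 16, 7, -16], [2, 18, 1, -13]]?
χ_A(x) = x(x - 5)^3

xI - A = [[x - 3, 13, 1, -13], [-2, x - 18, -1, 13], [-4, -16, x - 7, 16], [-2, -18, -1, x + 13]].

Expanding det(xI - A) along the first row:
det(xI - A) = + (x - 3)·det([[x - 18, -1, 13], [-16, x - 7, 16], [-18, -1, x + 13]]) - (13)·det([[-2, -1, 13], [-4, x - 7, 16], [-2, -1, x + 13]]) + (1)·det([[-2, x - 18, 13], [-4, -16, 16], [-2, -18, x + 13]]) - (-13)·det([[-2, x - 18, -1], [-4, -16, x - 7], [-2, -18, -1]]).

Evaluating gives χ_A(x) = x^4 - 15x^3 + 75x^2 - 125x = x(x - 5)^3.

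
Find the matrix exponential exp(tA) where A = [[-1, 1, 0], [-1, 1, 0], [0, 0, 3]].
A has Jordan form J = [[0, 1, 0], [0, 0, 0], [0, 0, 3]] with A = PJP^{-1}, so e^{tA} = P e^{tJ} P^{-1}.

For a Jordan block J_k(λ), e^{tJ_k(λ)} = e^{λt} · (I + tN + t^2 N^2/2! + ... + t^{k-1} N^{k-1}/(k-1)!) where N is the nilpotent superdiagonal part.

Assembling the blocks and conjugating back gives the entries of e^{tA} as shown above.

e^{tA} = [[1 - t, t, 0], [-t, t + 1, 0], [0, 0, e^{3*t}]]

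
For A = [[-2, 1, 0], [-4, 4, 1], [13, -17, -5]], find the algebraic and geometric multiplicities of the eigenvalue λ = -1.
algebraic multiplicity 3, geometric multiplicity 1

The characteristic polynomial is (x + 1)^3, so the factor x + 1 appears with exponent 3: the algebraic multiplicity is 3.

rank(A + I) = 2, so the eigenspace has dimension 3 - 2 = 1: the geometric multiplicity is 1.

Since 1 < 3, A is not diagonalizable.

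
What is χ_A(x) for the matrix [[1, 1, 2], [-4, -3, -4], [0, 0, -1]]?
χ_A(x) = (x + 1)^3

xI - A = [[x - 1, -1, -2], [4, x + 3, 4], [0, 0, x + 1]].

Expanding det(xI - A) along the first row:
det(xI - A) = + (x - 1)·det([[x + 3, 4], [0, x + 1]]) - (-1)·det([[4, 4], [0, x + 1]]) + (-2)·det([[4, x + 3], [0, 0]]).

Evaluating gives χ_A(x) = x^3 + 3x^2 + 3x + 1 = (x + 1)^3.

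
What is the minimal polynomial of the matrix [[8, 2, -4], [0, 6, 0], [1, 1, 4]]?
The characteristic polynomial factors as (x - 6)^3. The minimal polynomial is ∏(x - λ)^{k_λ} where k_λ is the size of the largest Jordan block at λ.

For λ = 6: rank(A - 6I) = 1, and the largest Jordan block has size 2 (the smallest k with rank((A - 6I)^k) = rank((A - 6I)^(k+1))).

So m_A(x) = (x - 6)^2.

m_A(x) = (x - 6)^2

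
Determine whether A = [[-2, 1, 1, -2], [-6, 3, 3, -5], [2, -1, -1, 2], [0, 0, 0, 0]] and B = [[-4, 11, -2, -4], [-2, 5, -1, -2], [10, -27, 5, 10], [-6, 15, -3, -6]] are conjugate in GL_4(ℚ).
Two matrices over a field are similar if and only if they have the same invariant factors.

Both A and B have characteristic polynomial x^4 and minimal polynomial x^3. Computing further, both have invariant factors x, x^3. Hence A and B are similar.

Yes.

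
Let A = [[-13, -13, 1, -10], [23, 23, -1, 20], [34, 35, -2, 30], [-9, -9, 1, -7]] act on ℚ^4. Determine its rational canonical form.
The invariant factors of A (the non-unit diagonal entries of the Smith normal form of xI - A over ℚ[x]) are (x - 5)(x + 1)^2(x + 2), each dividing the next. The characteristic polynomial is their product, (x - 5)(x + 1)^2(x + 2).

The rational canonical form is the block-diagonal matrix of companion matrices C(f_i):
R = [[0, 0, 0, 10], [1, 0, 0, 23], [0, 1, 0, 15], [0, 0, 1, 1]].

R = [[0, 0, 0, 10], [1, 0, 0, 23], [0, 1, 0, 15], [0, 0, 1, 1]]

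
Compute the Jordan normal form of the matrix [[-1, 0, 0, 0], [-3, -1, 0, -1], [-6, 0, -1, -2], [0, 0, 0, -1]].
J = [[-1, 1, 0, 0], [0, -1, 0, 0], [0, 0, -1, 0], [0, 0, 0, -1]]

The characteristic polynomial is det(xI - A) = (x + 1)^4, so the eigenvalues are -1 (algebraic multiplicity 4).

For λ = -1: rank(A + I) = 1, rank((A + I)^2) = 0. The eigenspace has dimension 4 - 1 = 3, so there are 3 Jordan blocks; the rank sequence gives block sizes [2, 1, 1].

Assembling the blocks gives the Jordan form J above.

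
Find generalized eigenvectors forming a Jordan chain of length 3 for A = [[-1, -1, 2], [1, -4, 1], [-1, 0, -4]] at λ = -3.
v_1 = [[0, 0, 1]]^T, v_2 = [[2, 1, -1]]^T, v_3 = [[1, 0, -1]]^T

We seek v_1 ∈ ker((A + 3I)^3) \ ker((A + 3I)^2), then set v_{i+1} = (A + 3I) v_i.

One such chain is v_1 = [[0, 0, 1]]^T, v_2 = [[2, 1, -1]]^T, v_3 = [[1, 0, -1]]^T. Check: (A + 3I) v_3 = [[0, 0, 0]]^T = 0.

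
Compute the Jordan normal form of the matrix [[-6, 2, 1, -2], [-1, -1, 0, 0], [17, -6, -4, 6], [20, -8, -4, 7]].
The characteristic polynomial is det(xI - A) = (x + 1)^4, so the eigenvalues are -1 (algebraic multiplicity 4).

For λ = -1: rank(A + I) = 2, rank((A + I)^2) = 1, rank((A + I)^3) = 0. The eigenspace has dimension 4 - 2 = 2, so there are 2 Jordan blocks; the rank sequence gives block sizes [3, 1].

Assembling the blocks gives the Jordan form J above.

J = [[-1, 1, 0, 0], [0, -1, 1, 0], [0, 0, -1, 0], [0, 0, 0, -1]]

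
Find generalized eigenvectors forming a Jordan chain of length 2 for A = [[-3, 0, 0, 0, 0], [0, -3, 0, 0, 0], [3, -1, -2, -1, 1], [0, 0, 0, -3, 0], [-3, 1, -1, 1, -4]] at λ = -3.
We seek v_1 ∈ ker((A + 3I)^2) \ ker(A + 3I), then set v_{i+1} = (A + 3I) v_i.

One such chain is v_1 = [[0, 1, 0, 0, 0]]^T, v_2 = [[0, 0, -1, 0, 1]]^T. Check: (A + 3I) v_2 = [[0, 0, 0, 0, 0]]^T = 0.

v_1 = [[0, 1, 0, 0, 0]]^T, v_2 = [[0, 0, -1, 0, 1]]^T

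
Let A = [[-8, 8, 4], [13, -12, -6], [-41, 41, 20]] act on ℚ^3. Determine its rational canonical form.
R = [[0, 0, 4], [1, 0, -2], [0, 1, 0]]

The invariant factors of A (the non-unit diagonal entries of the Smith normal form of xI - A over ℚ[x]) are x^3 + 2x - 4, each dividing the next. The characteristic polynomial is their product, x^3 + 2x - 4.

The rational canonical form is the block-diagonal matrix of companion matrices C(f_i):
R = [[0, 0, 4], [1, 0, -2], [0, 1, 0]].

Note the characteristic polynomial does not split into linear factors over ℚ, so A has no Jordan form over ℚ; the rational canonical form exists over any field.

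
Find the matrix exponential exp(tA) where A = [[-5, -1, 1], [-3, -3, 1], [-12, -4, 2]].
A has Jordan form J = [[-2, 1, 0], [0, -2, 0], [0, 0, -2]] with A = PJP^{-1}, so e^{tA} = P e^{tJ} P^{-1}.

For a Jordan block J_k(λ), e^{tJ_k(λ)} = e^{λt} · (I + tN + t^2 N^2/2! + ... + t^{k-1} N^{k-1}/(k-1)!) where N is the nilpotent superdiagonal part.

Assembling the blocks and conjugating back gives the entries of e^{tA} as shown above.

e^{tA} = [[(1 - 3*t)*e^{-2*t}, -t*e^{-2*t}, t*e^{-2*t}], [-3*t*e^{-2*t}, (1 - t)*e^{-2*t}, t*e^{-2*t}], [-12*t*e^{-2*t}, -4*t*e^{-2*t}, (4*t + 1)*e^{-2*t}]]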